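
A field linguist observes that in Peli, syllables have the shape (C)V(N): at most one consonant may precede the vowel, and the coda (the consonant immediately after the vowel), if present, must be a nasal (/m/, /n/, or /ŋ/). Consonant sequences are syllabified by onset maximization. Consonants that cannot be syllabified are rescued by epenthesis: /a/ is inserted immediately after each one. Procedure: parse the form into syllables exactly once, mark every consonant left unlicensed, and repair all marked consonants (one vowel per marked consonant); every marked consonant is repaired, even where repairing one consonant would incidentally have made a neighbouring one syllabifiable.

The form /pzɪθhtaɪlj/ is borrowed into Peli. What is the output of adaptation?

Syllabifying with onset maximization leaves /p/, /θ/, /h/, /l/, /j/ stranded (only a nasal (/m/, /n/, or /ŋ/) is licensed in coda position; onsets are limited to one consonant).
Each unlicensed consonant becomes the onset of a new syllable: /p/ → /pa/, /θ/ → /θa/, /h/ → /ha/, /l/ → /la/, /j/ → /ja/.

pazɪθahataɪlaja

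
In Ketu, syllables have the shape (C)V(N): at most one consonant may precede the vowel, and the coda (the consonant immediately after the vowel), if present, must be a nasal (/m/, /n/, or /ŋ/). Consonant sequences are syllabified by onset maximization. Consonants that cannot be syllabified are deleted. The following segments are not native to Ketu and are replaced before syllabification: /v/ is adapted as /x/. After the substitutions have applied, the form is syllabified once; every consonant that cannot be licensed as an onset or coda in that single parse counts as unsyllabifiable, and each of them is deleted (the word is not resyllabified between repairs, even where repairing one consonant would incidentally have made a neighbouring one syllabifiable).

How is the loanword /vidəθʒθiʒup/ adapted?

Substitution: /v/ → /x/, giving /xidəθʒθiʒup/.
Syllabifying with onset maximization leaves /θ/, /ʒ/, /p/ stranded (only a nasal (/m/, /n/, or /ŋ/) is licensed in coda position; onsets are limited to one consonant).
Deleting the stranded consonants removes /θ/, /ʒ/, /p/.

xidəθiʒu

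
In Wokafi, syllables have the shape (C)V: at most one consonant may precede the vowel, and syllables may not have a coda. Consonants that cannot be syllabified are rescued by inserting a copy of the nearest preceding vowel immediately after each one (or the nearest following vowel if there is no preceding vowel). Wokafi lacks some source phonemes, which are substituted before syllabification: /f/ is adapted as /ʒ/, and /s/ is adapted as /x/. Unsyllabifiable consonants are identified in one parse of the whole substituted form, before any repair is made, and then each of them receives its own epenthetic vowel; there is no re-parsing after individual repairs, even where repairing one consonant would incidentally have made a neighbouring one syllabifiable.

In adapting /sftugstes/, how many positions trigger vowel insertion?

After substitution the input is /xʒtugxtex/.
The unsyllabifiable consonants are /x/, /ʒ/, /g/, /x/, /x/; each receives one epenthetic vowel.

5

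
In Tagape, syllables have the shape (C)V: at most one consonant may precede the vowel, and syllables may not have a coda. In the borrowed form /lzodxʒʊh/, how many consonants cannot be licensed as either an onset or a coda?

4

The consonants /l/, /d/, /x/, /h/ cannot be parsed into a legal (C)V syllable (no codas are permitted; onsets are limited to one consonant).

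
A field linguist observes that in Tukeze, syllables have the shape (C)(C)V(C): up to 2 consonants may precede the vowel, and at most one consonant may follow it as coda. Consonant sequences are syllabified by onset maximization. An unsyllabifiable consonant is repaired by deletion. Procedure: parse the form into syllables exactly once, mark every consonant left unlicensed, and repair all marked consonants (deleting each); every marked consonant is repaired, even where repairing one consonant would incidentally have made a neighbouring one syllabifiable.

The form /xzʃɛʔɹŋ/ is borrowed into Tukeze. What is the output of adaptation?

Under (C)(C)V(C), the unsyllabifiable consonants are /x/, /ɹ/, /ŋ/ (at most one coda consonant is licensed; onsets may contain at most 2 consonants).
Each unlicensed consonant is deleted: /x/, /ɹ/, /ŋ/.

zʃɛʔ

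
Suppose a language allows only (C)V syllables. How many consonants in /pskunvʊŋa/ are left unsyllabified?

3

The consonants /p/, /s/, /n/ cannot be parsed into a legal (C)V syllable (no codas are permitted; onsets are limited to one consonant).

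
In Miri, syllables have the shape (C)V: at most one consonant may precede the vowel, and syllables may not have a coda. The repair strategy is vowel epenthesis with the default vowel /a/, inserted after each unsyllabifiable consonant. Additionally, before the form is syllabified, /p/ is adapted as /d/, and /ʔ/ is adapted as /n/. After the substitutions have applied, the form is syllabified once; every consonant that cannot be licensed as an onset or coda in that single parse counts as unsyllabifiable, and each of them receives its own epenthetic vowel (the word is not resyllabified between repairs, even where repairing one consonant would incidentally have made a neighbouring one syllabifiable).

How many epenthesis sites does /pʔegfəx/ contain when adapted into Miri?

3

After substitution the input is /dnegfəx/.
The unsyllabifiable consonants are /d/, /g/, /x/; each receives one epenthetic vowel.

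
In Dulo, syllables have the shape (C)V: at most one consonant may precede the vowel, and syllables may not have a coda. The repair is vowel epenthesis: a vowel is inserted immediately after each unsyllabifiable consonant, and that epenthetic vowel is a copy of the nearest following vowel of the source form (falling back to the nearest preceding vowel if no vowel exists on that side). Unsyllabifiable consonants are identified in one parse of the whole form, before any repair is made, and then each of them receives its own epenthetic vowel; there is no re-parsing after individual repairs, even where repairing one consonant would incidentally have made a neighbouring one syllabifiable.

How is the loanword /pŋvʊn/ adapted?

Syllabifying with onset maximization leaves /p/, /ŋ/, /n/ stranded (no codas are permitted; onsets are limited to one consonant).
Each unlicensed consonant becomes the onset of a new syllable: /p/ → /pʊ/, /ŋ/ → /ŋʊ/, /n/ → /nʊ/.

pʊŋʊvʊnʊ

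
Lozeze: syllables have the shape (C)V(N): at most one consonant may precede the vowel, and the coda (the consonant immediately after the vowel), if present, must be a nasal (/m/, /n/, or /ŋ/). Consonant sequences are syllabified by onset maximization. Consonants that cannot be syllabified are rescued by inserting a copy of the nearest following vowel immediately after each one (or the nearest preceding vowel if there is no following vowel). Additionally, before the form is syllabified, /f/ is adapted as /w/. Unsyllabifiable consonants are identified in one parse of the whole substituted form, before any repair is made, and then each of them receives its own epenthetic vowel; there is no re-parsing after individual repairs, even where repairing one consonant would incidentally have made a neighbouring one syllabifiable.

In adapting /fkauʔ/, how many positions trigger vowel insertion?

After substitution the input is /wkauʔ/.
The unsyllabifiable consonants are /w/, /ʔ/; each receives one epenthetic vowel.

2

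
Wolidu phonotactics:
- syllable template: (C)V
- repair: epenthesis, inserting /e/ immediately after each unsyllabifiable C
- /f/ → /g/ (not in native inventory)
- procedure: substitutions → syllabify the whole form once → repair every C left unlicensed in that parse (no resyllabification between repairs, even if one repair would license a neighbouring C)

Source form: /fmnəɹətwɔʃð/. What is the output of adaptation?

Substitution: /f/ → /g/, giving /gmnəɹətwɔʃð/.
Under (C)V, the unsyllabifiable consonants are /g/, /m/, /t/, /ʃ/, /ð/ (no codas are permitted; onsets are limited to one consonant).
Epenthesis after each stranded consonant: /g/ → /ge/, /m/ → /me/, /t/ → /te/, /ʃ/ → /ʃe/, /ð/ → /ðe/.

gemenəɹətewɔʃeðe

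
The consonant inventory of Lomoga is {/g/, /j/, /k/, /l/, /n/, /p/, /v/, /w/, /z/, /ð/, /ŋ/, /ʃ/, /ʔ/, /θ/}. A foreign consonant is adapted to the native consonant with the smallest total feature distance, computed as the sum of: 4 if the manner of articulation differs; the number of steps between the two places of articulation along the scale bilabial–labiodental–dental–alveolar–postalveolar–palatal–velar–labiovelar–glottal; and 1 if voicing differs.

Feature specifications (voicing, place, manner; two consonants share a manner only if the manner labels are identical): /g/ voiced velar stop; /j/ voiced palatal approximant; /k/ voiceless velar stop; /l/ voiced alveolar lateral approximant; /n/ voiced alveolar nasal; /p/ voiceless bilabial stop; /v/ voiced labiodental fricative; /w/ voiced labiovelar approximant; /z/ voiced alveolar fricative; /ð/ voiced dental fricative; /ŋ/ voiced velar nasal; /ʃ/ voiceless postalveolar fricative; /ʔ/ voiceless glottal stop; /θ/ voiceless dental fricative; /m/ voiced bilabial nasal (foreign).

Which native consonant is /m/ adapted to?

/n/ is closest: same manner (nasal), place distance 3 (bilabial→alveolar), same voicing; total 3. Next closest is /p/ at distance 5.

n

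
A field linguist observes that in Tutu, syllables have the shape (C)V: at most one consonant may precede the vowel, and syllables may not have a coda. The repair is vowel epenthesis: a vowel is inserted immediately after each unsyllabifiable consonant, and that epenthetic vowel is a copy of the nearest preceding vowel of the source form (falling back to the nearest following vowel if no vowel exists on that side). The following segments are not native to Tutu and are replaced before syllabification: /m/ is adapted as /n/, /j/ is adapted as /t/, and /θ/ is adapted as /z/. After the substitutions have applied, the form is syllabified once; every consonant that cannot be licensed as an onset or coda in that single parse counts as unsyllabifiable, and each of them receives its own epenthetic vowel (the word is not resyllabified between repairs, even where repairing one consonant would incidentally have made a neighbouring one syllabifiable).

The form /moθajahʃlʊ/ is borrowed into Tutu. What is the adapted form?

nozatahaʃalʊ

Substitution: /m/ → /n/, /θ/ → /z/, /j/ → /t/, giving /nozatahʃlʊ/.
Under (C)V, the unsyllabifiable consonants are /h/, /ʃ/ (no codas are permitted; onsets are limited to one consonant).
Inserting the epenthetic vowel yields /h/ → /ha/, /ʃ/ → /ʃa/.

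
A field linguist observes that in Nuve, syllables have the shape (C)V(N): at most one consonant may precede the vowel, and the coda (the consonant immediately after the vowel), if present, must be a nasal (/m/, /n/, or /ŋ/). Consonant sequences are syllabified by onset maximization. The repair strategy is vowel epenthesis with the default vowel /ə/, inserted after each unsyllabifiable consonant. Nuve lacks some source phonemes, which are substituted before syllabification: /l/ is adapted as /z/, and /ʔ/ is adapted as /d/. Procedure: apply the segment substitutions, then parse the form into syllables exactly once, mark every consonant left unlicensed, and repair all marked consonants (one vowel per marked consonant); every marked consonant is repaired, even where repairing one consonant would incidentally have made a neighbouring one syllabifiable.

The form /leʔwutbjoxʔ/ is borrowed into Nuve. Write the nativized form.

Substitution: /l/ → /z/, /ʔ/ → /d/, giving /zedwutbjoxd/.
Under (C)V(N), the unsyllabifiable consonants are /d/, /t/, /b/, /x/, /d/ (only a nasal (/m/, /n/, or /ŋ/) is licensed in coda position; onsets are limited to one consonant).
Inserting the epenthetic vowel yields /d/ → /də/, /t/ → /tə/, /b/ → /bə/, /x/ → /xə/, /d/ → /də/.

zedəwutəbəjoxədə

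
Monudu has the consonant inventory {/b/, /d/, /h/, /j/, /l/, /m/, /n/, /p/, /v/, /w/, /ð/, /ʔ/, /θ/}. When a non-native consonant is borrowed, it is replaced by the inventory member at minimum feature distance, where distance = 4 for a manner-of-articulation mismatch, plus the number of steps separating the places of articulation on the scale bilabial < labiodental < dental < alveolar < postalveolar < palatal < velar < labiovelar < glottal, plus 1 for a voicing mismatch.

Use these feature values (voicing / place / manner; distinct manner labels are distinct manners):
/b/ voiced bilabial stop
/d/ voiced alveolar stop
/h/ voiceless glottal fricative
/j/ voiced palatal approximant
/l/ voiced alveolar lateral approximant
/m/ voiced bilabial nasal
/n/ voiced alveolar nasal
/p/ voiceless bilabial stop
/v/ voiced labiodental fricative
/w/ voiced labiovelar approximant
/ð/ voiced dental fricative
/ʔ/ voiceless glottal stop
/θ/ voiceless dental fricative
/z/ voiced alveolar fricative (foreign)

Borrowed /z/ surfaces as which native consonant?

/ð/ is closest: same manner (fricative), place distance 1 (alveolar→dental), same voicing; total 1. Next closest is /v/ at distance 2.

ð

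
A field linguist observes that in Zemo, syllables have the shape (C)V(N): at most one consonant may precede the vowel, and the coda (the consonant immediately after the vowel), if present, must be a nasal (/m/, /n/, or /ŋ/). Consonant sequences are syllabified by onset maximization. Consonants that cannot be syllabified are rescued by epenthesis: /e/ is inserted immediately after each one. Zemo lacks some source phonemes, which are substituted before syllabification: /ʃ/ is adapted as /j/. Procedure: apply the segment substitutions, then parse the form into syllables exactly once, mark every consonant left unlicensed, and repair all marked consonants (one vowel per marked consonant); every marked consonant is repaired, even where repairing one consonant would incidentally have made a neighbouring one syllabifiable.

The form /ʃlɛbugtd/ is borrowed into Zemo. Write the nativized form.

Substitution: /ʃ/ → /j/, giving /jlɛbugtd/.
The consonants /j/, /g/, /t/, /d/ cannot be parsed into a legal (C)V(N) syllable (only a nasal (/m/, /n/, or /ŋ/) is licensed in coda position; onsets are limited to one consonant).
Inserting the epenthetic vowel yields /j/ → /je/, /g/ → /ge/, /t/ → /te/, /d/ → /de/.

jelɛbugetede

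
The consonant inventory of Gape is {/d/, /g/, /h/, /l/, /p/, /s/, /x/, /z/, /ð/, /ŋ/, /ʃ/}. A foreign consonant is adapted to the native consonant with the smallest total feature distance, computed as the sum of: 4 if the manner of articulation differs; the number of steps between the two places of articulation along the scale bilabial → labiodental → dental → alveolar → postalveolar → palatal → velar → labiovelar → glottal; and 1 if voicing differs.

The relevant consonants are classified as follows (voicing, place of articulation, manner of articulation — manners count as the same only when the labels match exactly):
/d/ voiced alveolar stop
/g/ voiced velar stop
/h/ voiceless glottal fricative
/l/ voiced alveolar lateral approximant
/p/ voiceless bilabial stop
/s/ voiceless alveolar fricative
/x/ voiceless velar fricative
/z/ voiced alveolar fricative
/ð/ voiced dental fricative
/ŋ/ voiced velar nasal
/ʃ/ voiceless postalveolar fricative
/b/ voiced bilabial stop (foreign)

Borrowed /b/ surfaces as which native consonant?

p

/p/ is closest: same manner (stop), place distance 0 (bilabial→bilabial), voicing differs (+1); total 1. Next closest is /d/ at distance 3.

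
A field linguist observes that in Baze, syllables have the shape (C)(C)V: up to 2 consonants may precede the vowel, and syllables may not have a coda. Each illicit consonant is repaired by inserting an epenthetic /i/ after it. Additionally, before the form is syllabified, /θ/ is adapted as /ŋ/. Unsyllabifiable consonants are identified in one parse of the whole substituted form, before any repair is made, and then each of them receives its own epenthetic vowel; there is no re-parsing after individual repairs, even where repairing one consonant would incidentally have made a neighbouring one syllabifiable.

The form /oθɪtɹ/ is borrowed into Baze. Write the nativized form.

oŋɪtiɹi

Substitution: /θ/ → /ŋ/, giving /oŋɪtɹ/.
Syllabifying with onset maximization leaves /t/, /ɹ/ stranded (no codas are permitted; onsets may contain at most 2 consonants).
Each unlicensed consonant becomes the onset of a new syllable: /t/ → /ti/, /ɹ/ → /ɹi/.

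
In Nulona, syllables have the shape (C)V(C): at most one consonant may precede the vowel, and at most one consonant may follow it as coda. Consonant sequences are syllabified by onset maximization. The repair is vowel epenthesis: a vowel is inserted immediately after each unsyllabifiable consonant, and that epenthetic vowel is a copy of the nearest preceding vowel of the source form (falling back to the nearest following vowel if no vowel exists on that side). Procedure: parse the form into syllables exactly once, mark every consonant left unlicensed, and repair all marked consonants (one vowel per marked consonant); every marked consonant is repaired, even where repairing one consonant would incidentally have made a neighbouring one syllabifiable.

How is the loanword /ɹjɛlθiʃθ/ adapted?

ɹɛjɛlθiʃθi

The consonants /ɹ/, /θ/ cannot be parsed into a legal (C)V(C) syllable (at most one coda consonant is licensed; onsets are limited to one consonant).
Each unlicensed consonant becomes the onset of a new syllable: /ɹ/ → /ɹɛ/, /θ/ → /θi/.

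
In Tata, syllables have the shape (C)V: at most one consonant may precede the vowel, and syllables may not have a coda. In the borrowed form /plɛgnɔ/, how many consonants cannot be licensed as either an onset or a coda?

2

The consonants /p/, /g/ cannot be parsed into a legal (C)V syllable (no codas are permitted; onsets are limited to one consonant).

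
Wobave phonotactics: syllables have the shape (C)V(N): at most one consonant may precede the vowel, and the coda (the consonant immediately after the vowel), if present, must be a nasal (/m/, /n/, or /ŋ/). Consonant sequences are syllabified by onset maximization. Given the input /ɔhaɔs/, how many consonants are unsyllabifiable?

1

Syllabifying with onset maximization leaves /s/ stranded (only a nasal (/m/, /n/, or /ŋ/) is licensed in coda position; onsets are limited to one consonant).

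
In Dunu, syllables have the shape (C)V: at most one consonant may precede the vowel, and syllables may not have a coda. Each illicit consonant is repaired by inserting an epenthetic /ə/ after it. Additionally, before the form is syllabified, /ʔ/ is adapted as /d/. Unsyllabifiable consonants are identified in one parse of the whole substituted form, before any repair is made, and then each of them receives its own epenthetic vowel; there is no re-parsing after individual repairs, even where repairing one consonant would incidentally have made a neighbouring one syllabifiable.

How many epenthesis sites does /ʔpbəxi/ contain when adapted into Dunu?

After substitution the input is /dpbəxi/.
The unsyllabifiable consonants are /d/, /p/; each receives one epenthetic vowel.

2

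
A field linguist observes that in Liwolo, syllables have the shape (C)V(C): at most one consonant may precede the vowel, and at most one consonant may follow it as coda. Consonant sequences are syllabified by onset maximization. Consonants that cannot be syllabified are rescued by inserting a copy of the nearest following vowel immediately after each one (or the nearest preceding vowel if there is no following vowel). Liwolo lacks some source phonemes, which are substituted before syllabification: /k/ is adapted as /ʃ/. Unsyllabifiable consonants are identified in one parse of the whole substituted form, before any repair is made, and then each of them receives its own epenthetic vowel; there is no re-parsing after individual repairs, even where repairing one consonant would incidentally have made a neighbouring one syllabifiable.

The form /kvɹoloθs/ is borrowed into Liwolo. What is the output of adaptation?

ʃovoɹoloθso

Substitution: /k/ → /ʃ/, giving /ʃvɹoloθs/.
The consonants /ʃ/, /v/, /s/ cannot be parsed into a legal (C)V(C) syllable (at most one coda consonant is licensed; onsets are limited to one consonant).
Each unlicensed consonant becomes the onset of a new syllable: /ʃ/ → /ʃo/, /v/ → /vo/, /s/ → /so/.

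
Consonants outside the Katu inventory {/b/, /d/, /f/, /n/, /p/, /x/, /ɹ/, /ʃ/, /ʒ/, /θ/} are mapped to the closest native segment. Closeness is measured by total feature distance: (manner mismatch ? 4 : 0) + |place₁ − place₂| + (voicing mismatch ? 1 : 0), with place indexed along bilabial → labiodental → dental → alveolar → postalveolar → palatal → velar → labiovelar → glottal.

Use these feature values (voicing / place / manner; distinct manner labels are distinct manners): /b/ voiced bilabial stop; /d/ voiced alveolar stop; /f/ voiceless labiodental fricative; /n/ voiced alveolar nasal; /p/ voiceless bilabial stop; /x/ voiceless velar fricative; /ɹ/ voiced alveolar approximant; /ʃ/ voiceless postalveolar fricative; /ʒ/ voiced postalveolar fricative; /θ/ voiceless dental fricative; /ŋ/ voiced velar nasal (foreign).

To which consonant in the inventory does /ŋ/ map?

/n/ is closest: same manner (nasal), place distance 3 (velar→alveolar), same voicing; total 3. Next closest is /x/ at distance 5.

n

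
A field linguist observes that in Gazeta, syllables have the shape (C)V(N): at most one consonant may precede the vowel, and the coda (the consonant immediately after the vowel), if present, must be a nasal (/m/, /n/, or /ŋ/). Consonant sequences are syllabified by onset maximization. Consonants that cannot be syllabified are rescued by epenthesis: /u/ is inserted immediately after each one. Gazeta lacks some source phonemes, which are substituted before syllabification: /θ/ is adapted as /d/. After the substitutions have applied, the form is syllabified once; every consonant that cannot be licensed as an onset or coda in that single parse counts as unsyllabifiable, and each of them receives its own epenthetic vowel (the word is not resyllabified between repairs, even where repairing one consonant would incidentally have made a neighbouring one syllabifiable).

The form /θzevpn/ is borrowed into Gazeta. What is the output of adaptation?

Substitution: /θ/ → /d/, giving /dzevpn/.
The consonants /d/, /v/, /p/, /n/ cannot be parsed into a legal (C)V(N) syllable (only a nasal (/m/, /n/, or /ŋ/) is licensed in coda position; onsets are limited to one consonant).
Inserting the epenthetic vowel yields /d/ → /du/, /v/ → /vu/, /p/ → /pu/, /n/ → /nu/.

duzevupunu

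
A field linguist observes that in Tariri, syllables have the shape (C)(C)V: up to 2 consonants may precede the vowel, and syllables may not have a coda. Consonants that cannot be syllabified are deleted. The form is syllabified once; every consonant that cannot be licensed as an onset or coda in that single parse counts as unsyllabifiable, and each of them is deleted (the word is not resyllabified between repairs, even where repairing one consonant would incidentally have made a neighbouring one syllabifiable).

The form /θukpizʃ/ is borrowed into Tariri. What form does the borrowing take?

θukpi

Under (C)(C)V, the unsyllabifiable consonants are /z/, /ʃ/ (no codas are permitted; onsets may contain at most 2 consonants).
Deletion applies to /z/, /ʃ/.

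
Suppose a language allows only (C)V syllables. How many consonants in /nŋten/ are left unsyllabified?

3

Syllabifying with onset maximization leaves /n/, /ŋ/, /n/ stranded (no codas are permitted; onsets are limited to one consonant).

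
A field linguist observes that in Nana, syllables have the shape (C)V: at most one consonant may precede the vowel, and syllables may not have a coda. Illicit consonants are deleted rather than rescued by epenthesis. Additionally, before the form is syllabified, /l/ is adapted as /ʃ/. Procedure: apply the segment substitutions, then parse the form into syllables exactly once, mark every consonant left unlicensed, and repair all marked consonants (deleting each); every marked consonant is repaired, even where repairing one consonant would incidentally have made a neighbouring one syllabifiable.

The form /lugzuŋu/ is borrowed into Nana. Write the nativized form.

Substitution: /l/ → /ʃ/, giving /ʃugzuŋu/.
Under (C)V, the unsyllabifiable consonants are /g/ (no codas are permitted; onsets are limited to one consonant).
Each unlicensed consonant is deleted: /g/.

ʃuzuŋu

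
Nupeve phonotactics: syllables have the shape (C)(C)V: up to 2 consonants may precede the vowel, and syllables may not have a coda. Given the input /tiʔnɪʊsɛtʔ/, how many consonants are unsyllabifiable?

2

The consonants /t/, /ʔ/ cannot be parsed into a legal (C)(C)V syllable (no codas are permitted; onsets may contain at most 2 consonants).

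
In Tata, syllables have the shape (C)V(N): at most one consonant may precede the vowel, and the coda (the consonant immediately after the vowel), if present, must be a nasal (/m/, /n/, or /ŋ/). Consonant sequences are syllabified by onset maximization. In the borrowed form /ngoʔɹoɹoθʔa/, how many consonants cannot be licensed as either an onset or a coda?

Syllabifying with onset maximization leaves /n/, /ʔ/, /θ/ stranded (only a nasal (/m/, /n/, or /ŋ/) is licensed in coda position; onsets are limited to one consonant).

3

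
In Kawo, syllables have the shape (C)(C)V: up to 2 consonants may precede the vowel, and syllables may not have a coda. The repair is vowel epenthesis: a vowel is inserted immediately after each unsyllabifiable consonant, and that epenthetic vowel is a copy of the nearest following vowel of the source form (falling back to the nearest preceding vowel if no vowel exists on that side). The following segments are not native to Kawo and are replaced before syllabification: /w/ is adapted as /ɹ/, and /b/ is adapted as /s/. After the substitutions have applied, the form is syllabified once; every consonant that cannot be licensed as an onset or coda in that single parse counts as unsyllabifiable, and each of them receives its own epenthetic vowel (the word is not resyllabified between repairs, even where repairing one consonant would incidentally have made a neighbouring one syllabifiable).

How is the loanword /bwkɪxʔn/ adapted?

sɪɹkɪxɪʔɪnɪ

Substitution: /b/ → /s/, /w/ → /ɹ/, giving /sɹkɪxʔn/.
Under (C)(C)V, the unsyllabifiable consonants are /s/, /x/, /ʔ/, /n/ (no codas are permitted; onsets may contain at most 2 consonants).
Each unlicensed consonant becomes the onset of a new syllable: /s/ → /sɪ/, /x/ → /xɪ/, /ʔ/ → /ʔɪ/, /n/ → /nɪ/.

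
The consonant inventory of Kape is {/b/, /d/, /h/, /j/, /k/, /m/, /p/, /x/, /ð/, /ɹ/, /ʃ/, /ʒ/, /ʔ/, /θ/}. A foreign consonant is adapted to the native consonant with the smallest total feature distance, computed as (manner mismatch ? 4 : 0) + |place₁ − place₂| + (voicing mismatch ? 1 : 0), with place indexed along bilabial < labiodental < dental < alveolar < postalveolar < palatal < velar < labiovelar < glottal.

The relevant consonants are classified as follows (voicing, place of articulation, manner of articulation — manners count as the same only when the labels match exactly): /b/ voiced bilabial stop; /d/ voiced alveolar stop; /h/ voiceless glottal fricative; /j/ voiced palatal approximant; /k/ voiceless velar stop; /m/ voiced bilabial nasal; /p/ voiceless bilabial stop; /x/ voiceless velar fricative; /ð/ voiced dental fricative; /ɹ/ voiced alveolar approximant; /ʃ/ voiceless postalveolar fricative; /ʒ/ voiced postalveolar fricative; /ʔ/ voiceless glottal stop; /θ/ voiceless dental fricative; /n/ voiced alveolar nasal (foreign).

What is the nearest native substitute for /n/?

m

/m/ is closest: same manner (nasal), place distance 3 (alveolar→bilabial), same voicing; total 3. Next closest is /d/ at distance 4.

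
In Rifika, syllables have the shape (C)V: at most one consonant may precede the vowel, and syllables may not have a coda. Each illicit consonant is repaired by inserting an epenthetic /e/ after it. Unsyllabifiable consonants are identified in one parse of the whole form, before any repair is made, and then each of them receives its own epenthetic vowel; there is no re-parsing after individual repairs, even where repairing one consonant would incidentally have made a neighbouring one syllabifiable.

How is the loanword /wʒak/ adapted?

The consonants /w/, /k/ cannot be parsed into a legal (C)V syllable (no codas are permitted; onsets are limited to one consonant).
Each unlicensed consonant becomes the onset of a new syllable: /w/ → /we/, /k/ → /ke/.

weʒake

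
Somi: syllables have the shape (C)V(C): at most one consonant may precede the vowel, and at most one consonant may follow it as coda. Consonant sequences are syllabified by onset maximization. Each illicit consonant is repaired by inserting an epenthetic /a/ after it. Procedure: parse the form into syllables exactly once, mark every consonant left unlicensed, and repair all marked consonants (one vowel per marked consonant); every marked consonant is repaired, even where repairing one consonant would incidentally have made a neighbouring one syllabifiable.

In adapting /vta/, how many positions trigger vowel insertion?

1

The unsyllabifiable consonants are /v/; each receives one epenthetic vowel.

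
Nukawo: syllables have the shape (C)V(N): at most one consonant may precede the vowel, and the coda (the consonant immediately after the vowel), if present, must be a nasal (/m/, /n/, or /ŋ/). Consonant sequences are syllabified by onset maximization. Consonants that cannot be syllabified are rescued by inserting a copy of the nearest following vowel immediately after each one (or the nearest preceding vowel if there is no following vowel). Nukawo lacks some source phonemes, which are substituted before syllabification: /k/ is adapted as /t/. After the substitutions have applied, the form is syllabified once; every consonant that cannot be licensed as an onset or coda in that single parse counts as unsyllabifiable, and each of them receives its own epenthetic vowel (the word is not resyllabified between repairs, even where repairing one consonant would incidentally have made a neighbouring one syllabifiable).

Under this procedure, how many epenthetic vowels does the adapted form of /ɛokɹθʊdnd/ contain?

After substitution the input is /ɛotɹθʊdnd/.
The unsyllabifiable consonants are /t/, /ɹ/, /d/, /n/, /d/; each receives one epenthetic vowel.

5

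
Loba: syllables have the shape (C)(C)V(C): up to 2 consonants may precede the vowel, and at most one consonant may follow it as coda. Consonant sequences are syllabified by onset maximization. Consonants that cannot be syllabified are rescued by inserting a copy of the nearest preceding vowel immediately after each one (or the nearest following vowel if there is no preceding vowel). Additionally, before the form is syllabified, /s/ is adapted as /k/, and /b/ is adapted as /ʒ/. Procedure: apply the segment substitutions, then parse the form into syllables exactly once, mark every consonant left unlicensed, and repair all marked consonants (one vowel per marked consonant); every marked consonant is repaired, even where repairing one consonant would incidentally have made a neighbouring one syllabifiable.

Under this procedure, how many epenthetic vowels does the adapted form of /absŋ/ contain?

2

After substitution the input is /aʒkŋ/.
The unsyllabifiable consonants are /k/, /ŋ/; each receives one epenthetic vowel.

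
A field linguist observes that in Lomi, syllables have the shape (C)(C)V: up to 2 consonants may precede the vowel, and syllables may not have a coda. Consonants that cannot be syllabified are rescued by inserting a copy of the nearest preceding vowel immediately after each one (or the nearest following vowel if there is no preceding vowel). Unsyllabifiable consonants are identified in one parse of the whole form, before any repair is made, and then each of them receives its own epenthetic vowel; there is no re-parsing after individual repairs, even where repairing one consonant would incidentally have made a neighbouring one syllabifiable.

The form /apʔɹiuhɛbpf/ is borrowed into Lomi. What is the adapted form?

Under (C)(C)V, the unsyllabifiable consonants are /p/, /b/, /p/, /f/ (no codas are permitted; onsets may contain at most 2 consonants).
Inserting the epenthetic vowel yields /p/ → /pa/, /b/ → /bɛ/, /p/ → /pɛ/, /f/ → /fɛ/.

apaʔɹiuhɛbɛpɛfɛ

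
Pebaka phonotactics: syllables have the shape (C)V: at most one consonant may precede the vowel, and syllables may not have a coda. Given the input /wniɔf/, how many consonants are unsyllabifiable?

Syllabifying with onset maximization leaves /w/, /f/ stranded (no codas are permitted; onsets are limited to one consonant).

2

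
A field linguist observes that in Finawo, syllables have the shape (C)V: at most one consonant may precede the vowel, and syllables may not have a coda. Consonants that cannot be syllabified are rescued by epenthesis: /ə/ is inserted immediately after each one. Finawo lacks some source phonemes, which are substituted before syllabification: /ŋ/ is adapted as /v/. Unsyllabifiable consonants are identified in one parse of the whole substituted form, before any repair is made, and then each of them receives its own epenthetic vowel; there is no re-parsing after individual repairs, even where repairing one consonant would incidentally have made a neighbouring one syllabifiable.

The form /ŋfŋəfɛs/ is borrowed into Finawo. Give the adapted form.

vəfəvəfɛsə

Substitution: /ŋ/ → /v/, giving /vfvəfɛs/.
The consonants /v/, /f/, /s/ cannot be parsed into a legal (C)V syllable (no codas are permitted; onsets are limited to one consonant).
Epenthesis after each stranded consonant: /v/ → /və/, /f/ → /fə/, /s/ → /sə/.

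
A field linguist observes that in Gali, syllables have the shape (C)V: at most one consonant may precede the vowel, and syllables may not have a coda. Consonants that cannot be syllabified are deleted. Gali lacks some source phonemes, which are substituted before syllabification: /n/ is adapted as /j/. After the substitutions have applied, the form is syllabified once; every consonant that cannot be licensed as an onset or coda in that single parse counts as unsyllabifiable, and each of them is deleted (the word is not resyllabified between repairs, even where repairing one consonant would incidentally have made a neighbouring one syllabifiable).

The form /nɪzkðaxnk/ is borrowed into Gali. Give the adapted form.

jɪða

Substitution: /n/ → /j/, giving /jɪzkðaxjk/.
The consonants /z/, /k/, /x/, /j/, /k/ cannot be parsed into a legal (C)V syllable (no codas are permitted; onsets are limited to one consonant).
Each unlicensed consonant is deleted: /z/, /k/, /x/, /j/, /k/.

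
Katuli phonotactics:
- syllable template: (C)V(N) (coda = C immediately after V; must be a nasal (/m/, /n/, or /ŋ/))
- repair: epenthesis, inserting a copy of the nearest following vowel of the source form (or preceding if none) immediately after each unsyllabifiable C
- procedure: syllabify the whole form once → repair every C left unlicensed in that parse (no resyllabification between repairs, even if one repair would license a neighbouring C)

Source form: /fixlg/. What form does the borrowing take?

The consonants /x/, /l/, /g/ cannot be parsed into a legal (C)V(N) syllable (only a nasal (/m/, /n/, or /ŋ/) is licensed in coda position; onsets are limited to one consonant).
Inserting the epenthetic vowel yields /x/ → /xi/, /l/ → /li/, /g/ → /gi/.

fixiligi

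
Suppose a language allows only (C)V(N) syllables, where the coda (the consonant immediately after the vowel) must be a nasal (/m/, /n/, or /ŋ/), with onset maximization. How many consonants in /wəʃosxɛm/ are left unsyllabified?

Syllabifying with onset maximization leaves /s/ stranded (only a nasal (/m/, /n/, or /ŋ/) is licensed in coda position; onsets are limited to one consonant).

1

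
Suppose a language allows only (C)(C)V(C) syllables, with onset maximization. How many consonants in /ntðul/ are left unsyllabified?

The consonants /n/ cannot be parsed into a legal (C)(C)V(C) syllable (at most one coda consonant is licensed; onsets may contain at most 2 consonants).

1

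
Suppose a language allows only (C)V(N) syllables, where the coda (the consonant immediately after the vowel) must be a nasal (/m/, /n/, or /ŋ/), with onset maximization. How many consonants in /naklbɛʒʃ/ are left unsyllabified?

The consonants /k/, /l/, /ʒ/, /ʃ/ cannot be parsed into a legal (C)V(N) syllable (only a nasal (/m/, /n/, or /ŋ/) is licensed in coda position; onsets are limited to one consonant).

4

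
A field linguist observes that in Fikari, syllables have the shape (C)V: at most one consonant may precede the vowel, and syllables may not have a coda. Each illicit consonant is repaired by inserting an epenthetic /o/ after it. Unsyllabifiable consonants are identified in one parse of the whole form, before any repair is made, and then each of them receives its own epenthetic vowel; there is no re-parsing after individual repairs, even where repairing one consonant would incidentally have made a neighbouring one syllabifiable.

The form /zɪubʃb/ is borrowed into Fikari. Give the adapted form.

zɪuboʃobo

Syllabifying with onset maximization leaves /b/, /ʃ/, /b/ stranded (no codas are permitted; onsets are limited to one consonant).
Inserting the epenthetic vowel yields /b/ → /bo/, /ʃ/ → /ʃo/, /b/ → /bo/.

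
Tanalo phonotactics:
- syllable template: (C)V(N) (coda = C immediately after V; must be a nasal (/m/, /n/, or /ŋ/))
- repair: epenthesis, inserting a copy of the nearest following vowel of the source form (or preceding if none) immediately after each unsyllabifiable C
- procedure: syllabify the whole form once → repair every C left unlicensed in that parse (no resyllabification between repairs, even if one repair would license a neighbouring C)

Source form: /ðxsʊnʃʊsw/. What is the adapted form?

ðʊxʊsʊnʃʊsʊwʊ

The consonants /ð/, /x/, /s/, /w/ cannot be parsed into a legal (C)V(N) syllable (only a nasal (/m/, /n/, or /ŋ/) is licensed in coda position; onsets are limited to one consonant).
Epenthesis after each stranded consonant: /ð/ → /ðʊ/, /x/ → /xʊ/, /s/ → /sʊ/, /w/ → /wʊ/.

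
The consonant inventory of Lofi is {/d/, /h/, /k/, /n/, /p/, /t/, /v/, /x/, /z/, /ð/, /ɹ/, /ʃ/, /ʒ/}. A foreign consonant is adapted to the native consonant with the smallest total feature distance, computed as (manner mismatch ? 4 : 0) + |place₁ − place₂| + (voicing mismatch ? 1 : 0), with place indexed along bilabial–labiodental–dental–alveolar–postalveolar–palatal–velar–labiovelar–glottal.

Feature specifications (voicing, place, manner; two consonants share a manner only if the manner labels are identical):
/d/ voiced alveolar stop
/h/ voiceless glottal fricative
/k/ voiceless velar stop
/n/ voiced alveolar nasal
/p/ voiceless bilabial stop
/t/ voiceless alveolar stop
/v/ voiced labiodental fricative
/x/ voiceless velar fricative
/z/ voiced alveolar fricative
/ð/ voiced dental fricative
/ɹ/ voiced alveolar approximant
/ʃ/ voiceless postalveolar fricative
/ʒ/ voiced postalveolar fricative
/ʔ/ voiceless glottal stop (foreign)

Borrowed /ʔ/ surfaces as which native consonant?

/k/ is closest: same manner (stop), place distance 2 (glottal→velar), same voicing; total 2. Next closest is /h/ at distance 4.

k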